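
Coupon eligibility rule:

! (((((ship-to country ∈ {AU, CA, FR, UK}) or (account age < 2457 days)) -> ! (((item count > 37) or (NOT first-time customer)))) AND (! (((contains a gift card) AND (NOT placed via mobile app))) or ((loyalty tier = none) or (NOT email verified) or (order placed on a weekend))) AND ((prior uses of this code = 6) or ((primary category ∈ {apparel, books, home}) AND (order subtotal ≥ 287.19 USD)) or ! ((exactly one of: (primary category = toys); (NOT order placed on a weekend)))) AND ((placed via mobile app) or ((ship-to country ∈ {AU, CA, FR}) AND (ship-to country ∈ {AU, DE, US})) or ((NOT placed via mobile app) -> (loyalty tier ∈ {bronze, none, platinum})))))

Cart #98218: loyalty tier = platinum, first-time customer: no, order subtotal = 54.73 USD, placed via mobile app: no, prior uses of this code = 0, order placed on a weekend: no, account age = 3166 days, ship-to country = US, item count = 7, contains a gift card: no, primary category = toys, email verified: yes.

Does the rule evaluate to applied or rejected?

Rejected

Atomic conditions:
  ship-to country ∈ {AU, CA, FR, UK}: US is not in the set → false
  account age < 2457 days: 3166 < 2457 is false
  item count > 37: 7 > 37 is false
  NOT first-time customer: no → true
  contains a gift card: no → false
  NOT placed via mobile app: no → true
  loyalty tier = none: platinum == none is false
  NOT email verified: yes → false
  order placed on a weekend: no → false
  prior uses of this code = 6: 0 == 6 is false
  primary category ∈ {apparel, books, home}: toys is not in the set → false
  order subtotal ≥ 287.19 USD: 54.73 ≥ 287.19 is false
  primary category = toys: toys == toys is true
  NOT order placed on a weekend: no → true
  placed via mobile app: no → false
  ship-to country ∈ {AU, CA, FR}: US is not in the set → false
  ship-to country ∈ {AU, DE, US}: US is in the set → true
  loyalty tier ∈ {bronze, none, platinum}: platinum is in the set → true
Combine:
[1.1.1] false OR false = false
[1.1.2.1] false OR true = true
[1.1.2] NOT true = false
[1.1] false → false (antecedent false ⇒ implication holds) = true
[1.2.1.1] false AND true = false
[1.2.1] NOT false = true
[1.2.2] false OR false OR false = false
[1.2] true OR false = true
[1.3.2] false AND false = false
[1.3.3.1] exactly-one(true, true) = false
[1.3.3] NOT false = true
[1.3] false OR false OR true = true
[1.4.2] false AND true = false
[1.4.3] true → true = true
[1.4] false OR false OR true = true
[1] true AND true AND true AND true = true
[root] NOT true = false
Overall: false → rejected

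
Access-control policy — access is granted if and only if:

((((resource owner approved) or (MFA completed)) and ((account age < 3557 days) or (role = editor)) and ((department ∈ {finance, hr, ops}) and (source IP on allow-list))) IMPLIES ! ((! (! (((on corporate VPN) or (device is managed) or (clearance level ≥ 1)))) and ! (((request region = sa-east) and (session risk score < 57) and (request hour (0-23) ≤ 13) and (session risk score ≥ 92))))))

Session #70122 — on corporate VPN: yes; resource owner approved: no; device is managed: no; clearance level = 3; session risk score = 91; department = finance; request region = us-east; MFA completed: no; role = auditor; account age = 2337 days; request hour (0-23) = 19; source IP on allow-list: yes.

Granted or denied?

Atomic conditions:
  resource owner approved: no → false
  MFA completed: no → false
  account age < 3557 days: 2337 < 3557 is true
  role = editor: auditor == editor is false
  department ∈ {finance, hr, ops}: finance is in the set → true
  source IP on allow-list: yes → true
  on corporate VPN: yes → true
  device is managed: no → false
  clearance level ≥ 1: 3 ≥ 1 is true
  request region = sa-east: us-east == sa-east is false
  session risk score < 57: 91 < 57 is false
  request hour (0-23) ≤ 13: 19 ≤ 13 is false
  session risk score ≥ 92: 91 ≥ 92 is false
Combine:
[1.1] false OR false = false
[1.2] true OR false = true
[1.3] true AND true = true
[1] false AND true AND true = false
[2.1.1.1.1] true OR false OR true = true
[2.1.1.1] NOT true = false
[2.1.1] NOT false = true
[2.1.2.1] false AND false AND false AND false = false
[2.1.2] NOT false = true
[2.1] true AND true = true
[2] NOT true = false
[root] false → false (antecedent false ⇒ implication holds) = true
Overall: true → granted

Granted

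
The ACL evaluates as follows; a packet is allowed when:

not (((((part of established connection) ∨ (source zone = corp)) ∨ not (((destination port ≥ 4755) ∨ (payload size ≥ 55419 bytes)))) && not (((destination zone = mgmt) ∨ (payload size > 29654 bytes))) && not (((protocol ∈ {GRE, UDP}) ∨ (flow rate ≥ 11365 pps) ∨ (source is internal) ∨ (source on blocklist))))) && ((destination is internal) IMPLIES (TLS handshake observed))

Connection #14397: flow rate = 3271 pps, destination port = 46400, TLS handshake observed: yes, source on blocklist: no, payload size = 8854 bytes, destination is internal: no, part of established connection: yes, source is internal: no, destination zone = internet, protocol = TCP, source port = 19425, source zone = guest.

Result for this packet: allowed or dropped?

Atomic conditions:
  part of established connection: yes → true
  source zone = corp: guest == corp is false
  destination port ≥ 4755: 46400 ≥ 4755 is true
  payload size ≥ 55419 bytes: 8854 ≥ 55419 is false
  destination zone = mgmt: internet == mgmt is false
  payload size > 29654 bytes: 8854 > 29654 is false
  protocol ∈ {GRE, UDP}: TCP is not in the set → false
  flow rate ≥ 11365 pps: 3271 ≥ 11365 is false
  source is internal: no → false
  source on blocklist: no → false
  destination is internal: no → false
  TLS handshake observed: yes → true
Combine:
[1.1.1.1] true OR false = true
[1.1.1.2.1] true OR false = true
[1.1.1.2] NOT true = false
[1.1.1] true OR false = true
[1.1.2.1] false OR false = false
[1.1.2] NOT false = true
[1.1.3.1] false OR false OR false OR false = false
[1.1.3] NOT false = true
[1.1] true AND true AND true = true
[1] NOT true = false
[2] false → true (antecedent false ⇒ implication holds) = true
[root] false AND true = false
Overall: false → dropped

Dropped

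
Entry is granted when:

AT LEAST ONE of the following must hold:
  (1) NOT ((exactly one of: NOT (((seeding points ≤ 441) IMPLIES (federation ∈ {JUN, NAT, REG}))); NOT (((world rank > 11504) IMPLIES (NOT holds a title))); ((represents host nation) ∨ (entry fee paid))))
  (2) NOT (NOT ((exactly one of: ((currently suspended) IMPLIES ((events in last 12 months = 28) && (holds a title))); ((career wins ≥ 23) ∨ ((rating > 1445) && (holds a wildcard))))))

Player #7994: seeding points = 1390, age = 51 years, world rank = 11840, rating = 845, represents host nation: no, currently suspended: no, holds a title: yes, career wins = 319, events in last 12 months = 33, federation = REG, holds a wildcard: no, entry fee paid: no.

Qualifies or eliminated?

Atomic conditions:
  seeding points ≤ 441: 1390 ≤ 441 is false
  federation ∈ {JUN, NAT, REG}: REG is in the set → true
  world rank > 11504: 11840 > 11504 is true
  NOT holds a title: yes → false
  represents host nation: no → false
  entry fee paid: no → false
  currently suspended: no → false
  events in last 12 months = 28: 33 == 28 is false
  holds a title: yes → true
  career wins ≥ 23: 319 ≥ 23 is true
  rating > 1445: 845 > 1445 is false
  holds a wildcard: no → false
Combine:
[1.1.1.1] false → true (antecedent false ⇒ implication holds) = true
[1.1.1] NOT true = false
[1.1.2.1] true → false = false
[1.1.2] NOT false = true
[1.1.3] false OR false = false
[1.1] exactly-one(false, true, false) = true
[1] NOT true = false
[2.1.1.1.2] false AND true = false
[2.1.1.1] false → false (antecedent false ⇒ implication holds) = true
[2.1.1.2.2] false AND false = false
[2.1.1.2] true OR false = true
[2.1.1] exactly-one(true, true) = false
[2.1] NOT false = true
[2] NOT true = false
[root] false OR false = false
Overall: false → eliminated

Eliminated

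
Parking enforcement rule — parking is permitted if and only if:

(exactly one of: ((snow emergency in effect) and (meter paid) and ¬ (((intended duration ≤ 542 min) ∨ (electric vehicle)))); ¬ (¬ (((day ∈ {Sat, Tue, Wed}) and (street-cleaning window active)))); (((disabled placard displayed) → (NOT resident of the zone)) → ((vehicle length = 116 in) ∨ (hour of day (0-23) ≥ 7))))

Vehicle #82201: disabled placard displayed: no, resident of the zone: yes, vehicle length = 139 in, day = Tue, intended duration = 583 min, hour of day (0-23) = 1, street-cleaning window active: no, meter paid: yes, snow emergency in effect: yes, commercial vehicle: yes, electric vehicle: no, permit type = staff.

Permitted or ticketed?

Permitted

Atomic conditions:
  snow emergency in effect: yes → true
  meter paid: yes → true
  intended duration ≤ 542 min: 583 ≤ 542 is false
  electric vehicle: no → false
  day ∈ {Sat, Tue, Wed}: Tue is in the set → true
  street-cleaning window active: no → false
  disabled placard displayed: no → false
  NOT resident of the zone: yes → false
  vehicle length = 116 in: 139 == 116 is false
  hour of day (0-23) ≥ 7: 1 ≥ 7 is false
Combine:
[1.3.1] false OR false = false
[1.3] NOT false = true
[1] true AND true AND true = true
[2.1.1] true AND false = false
[2.1] NOT false = true
[2] NOT true = false
[3.1] false → false (antecedent false ⇒ implication holds) = true
[3.2] false OR false = false
[3] true → false = false
[root] exactly-one(true, false, false) = true
Overall: true → permitted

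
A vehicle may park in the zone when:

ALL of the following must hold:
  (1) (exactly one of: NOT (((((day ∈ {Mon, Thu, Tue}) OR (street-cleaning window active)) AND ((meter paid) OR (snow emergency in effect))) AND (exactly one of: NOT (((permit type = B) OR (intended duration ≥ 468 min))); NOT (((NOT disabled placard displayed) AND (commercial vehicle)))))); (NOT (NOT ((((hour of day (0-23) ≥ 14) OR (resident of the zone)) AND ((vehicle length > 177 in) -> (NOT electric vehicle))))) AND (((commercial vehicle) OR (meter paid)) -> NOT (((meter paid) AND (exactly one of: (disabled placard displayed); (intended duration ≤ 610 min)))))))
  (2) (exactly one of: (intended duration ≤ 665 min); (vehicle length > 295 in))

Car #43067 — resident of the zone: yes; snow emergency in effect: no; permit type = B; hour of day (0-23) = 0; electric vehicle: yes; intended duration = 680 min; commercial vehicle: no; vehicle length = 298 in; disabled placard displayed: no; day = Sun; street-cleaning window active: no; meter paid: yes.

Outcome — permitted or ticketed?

Atomic conditions:
  day ∈ {Mon, Thu, Tue}: Sun is not in the set → false
  street-cleaning window active: no → false
  meter paid: yes → true
  snow emergency in effect: no → false
  permit type = B: B == B is true
  intended duration ≥ 468 min: 680 ≥ 468 is true
  NOT disabled placard displayed: no → true
  commercial vehicle: no → false
  hour of day (0-23) ≥ 14: 0 ≥ 14 is false
  resident of the zone: yes → true
  vehicle length > 177 in: 298 > 177 is true
  NOT electric vehicle: yes → false
  disabled placard displayed: no → false
  intended duration ≤ 610 min: 680 ≤ 610 is false
  intended duration ≤ 665 min: 680 ≤ 665 is false
  vehicle length > 295 in: 298 > 295 is true
Combine:
[1.1.1.1.1] false OR false = false
[1.1.1.1.2] true OR false = true
[1.1.1.1] false AND true = false
[1.1.1.2.1.1] true OR true = true
[1.1.1.2.1] NOT true = false
[1.1.1.2.2.1] true AND false = false
[1.1.1.2.2] NOT false = true
[1.1.1.2] exactly-one(false, true) = true
[1.1.1] false AND true = false
[1.1] NOT false = true
[1.2.1.1.1.1] false OR true = true
[1.2.1.1.1.2] true → false = false
[1.2.1.1.1] true AND false = false
[1.2.1.1] NOT false = true
[1.2.1] NOT true = false
[1.2.2.1] false OR true = true
[1.2.2.2.1.2] exactly-one(false, false) = false
[1.2.2.2.1] true AND false = false
[1.2.2.2] NOT false = true
[1.2.2] true → true = true
[1.2] false AND true = false
[1] exactly-one(true, false) = true
[2] exactly-one(false, true) = true
[root] true AND true = true
Overall: true → permitted

Permitted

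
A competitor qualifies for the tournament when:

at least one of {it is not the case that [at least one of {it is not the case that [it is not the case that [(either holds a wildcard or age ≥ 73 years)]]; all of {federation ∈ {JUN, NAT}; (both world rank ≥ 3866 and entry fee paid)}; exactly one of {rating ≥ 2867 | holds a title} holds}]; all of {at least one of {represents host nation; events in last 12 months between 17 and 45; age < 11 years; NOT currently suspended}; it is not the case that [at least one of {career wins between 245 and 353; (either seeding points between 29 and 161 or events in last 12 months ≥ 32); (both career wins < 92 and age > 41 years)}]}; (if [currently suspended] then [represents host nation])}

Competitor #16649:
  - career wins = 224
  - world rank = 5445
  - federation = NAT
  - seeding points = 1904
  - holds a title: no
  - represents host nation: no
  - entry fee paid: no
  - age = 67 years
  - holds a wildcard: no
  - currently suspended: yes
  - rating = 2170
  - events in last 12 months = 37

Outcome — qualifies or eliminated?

Atomic conditions:
  holds a wildcard: no → false
  age ≥ 73 years: 67 ≥ 73 is false
  federation ∈ {JUN, NAT}: NAT is in the set → true
  world rank ≥ 3866: 5445 ≥ 3866 is true
  entry fee paid: no → false
  rating ≥ 2867: 2170 ≥ 2867 is false
  holds a title: no → false
  represents host nation: no → false
  events in last 12 months between 17 and 45: 37 in [17, 45] is true
  age < 11 years: 67 < 11 is false
  NOT currently suspended: yes → false
  career wins between 245 and 353: 224 in [245, 353] is false
  seeding points between 29 and 161: 1904 in [29, 161] is false
  events in last 12 months ≥ 32: 37 ≥ 32 is true
  career wins < 92: 224 < 92 is false
  age > 41 years: 67 > 41 is true
  currently suspended: yes → true
Combine:
[1.1.1.1.1] false OR false = false
[1.1.1.1] NOT false = true
[1.1.1] NOT true = false
[1.1.2.2] true AND false = false
[1.1.2] true AND false = false
[1.1.3] exactly-one(false, false) = false
[1.1] false OR false OR false = false
[1] NOT false = true
[2.1] false OR true OR false OR false = true
[2.2.1.2] false OR true = true
[2.2.1.3] false AND true = false
[2.2.1] false OR true OR false = true
[2.2] NOT true = false
[2] true AND false = false
[3] true → false = false
[root] true OR false OR false = true
Overall: true → qualifies

Qualifies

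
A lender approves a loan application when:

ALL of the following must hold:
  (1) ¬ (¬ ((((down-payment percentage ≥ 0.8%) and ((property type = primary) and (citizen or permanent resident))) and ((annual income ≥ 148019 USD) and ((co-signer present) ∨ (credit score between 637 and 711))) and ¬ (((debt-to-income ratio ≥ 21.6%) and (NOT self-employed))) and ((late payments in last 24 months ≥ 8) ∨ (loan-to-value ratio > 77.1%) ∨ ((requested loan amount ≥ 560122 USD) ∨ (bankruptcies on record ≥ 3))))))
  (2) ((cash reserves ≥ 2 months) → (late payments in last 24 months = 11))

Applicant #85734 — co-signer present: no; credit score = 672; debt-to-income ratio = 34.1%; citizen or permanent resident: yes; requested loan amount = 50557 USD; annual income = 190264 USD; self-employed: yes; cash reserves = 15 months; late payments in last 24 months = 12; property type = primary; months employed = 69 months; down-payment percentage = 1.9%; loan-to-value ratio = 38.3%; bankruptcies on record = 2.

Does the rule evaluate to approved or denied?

Atomic conditions:
  down-payment percentage ≥ 0.8%: 1.9 ≥ 0.8 is true
  property type = primary: primary == primary is true
  citizen or permanent resident: yes → true
  annual income ≥ 148019 USD: 190264 ≥ 148019 is true
  co-signer present: no → false
  credit score between 637 and 711: 672 in [637, 711] is true
  debt-to-income ratio ≥ 21.6%: 34.1 ≥ 21.6 is true
  NOT self-employed: yes → false
  late payments in last 24 months ≥ 8: 12 ≥ 8 is true
  loan-to-value ratio > 77.1%: 38.3 > 77.1 is false
  requested loan amount ≥ 560122 USD: 50557 ≥ 560122 is false
  bankruptcies on record ≥ 3: 2 ≥ 3 is false
  cash reserves ≥ 2 months: 15 ≥ 2 is true
  late payments in last 24 months = 11: 12 == 11 is false
Combine:
[1.1.1.1.2] true AND true = true
[1.1.1.1] true AND true = true
[1.1.1.2.2] false OR true = true
[1.1.1.2] true AND true = true
[1.1.1.3.1] true AND false = false
[1.1.1.3] NOT false = true
[1.1.1.4.3] false OR false = false
[1.1.1.4] true OR false OR false = true
[1.1.1] true AND true AND true AND true = true
[1.1] NOT true = false
[1] NOT false = true
[2] true → false = false
[root] true AND false = false
Overall: false → denied

Denied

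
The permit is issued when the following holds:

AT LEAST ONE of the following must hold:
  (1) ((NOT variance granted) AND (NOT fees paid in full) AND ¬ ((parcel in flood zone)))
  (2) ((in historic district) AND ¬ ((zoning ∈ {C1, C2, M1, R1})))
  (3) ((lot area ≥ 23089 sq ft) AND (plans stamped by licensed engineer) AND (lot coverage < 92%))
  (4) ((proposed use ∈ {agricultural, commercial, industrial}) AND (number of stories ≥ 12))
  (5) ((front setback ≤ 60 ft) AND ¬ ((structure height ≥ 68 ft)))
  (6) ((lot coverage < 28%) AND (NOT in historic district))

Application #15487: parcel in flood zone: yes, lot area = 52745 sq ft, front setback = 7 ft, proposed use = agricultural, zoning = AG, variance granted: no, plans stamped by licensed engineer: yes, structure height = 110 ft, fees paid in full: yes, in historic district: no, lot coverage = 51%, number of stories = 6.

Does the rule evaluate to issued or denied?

Atomic conditions:
  NOT variance granted: no → true
  NOT fees paid in full: yes → false
  parcel in flood zone: yes → true
  in historic district: no → false
  zoning ∈ {C1, C2, M1, R1}: AG is not in the set → false
  lot area ≥ 23089 sq ft: 52745 ≥ 23089 is true
  plans stamped by licensed engineer: yes → true
  lot coverage < 92%: 51 < 92 is true
  proposed use ∈ {agricultural, commercial, industrial}: agricultural is in the set → true
  number of stories ≥ 12: 6 ≥ 12 is false
  front setback ≤ 60 ft: 7 ≤ 60 is true
  structure height ≥ 68 ft: 110 ≥ 68 is true
  lot coverage < 28%: 51 < 28 is false
  NOT in historic district: no → true
Combine:
[1.3] NOT true = false
[1] true AND false AND false = false
[2.2] NOT false = true
[2] false AND true = false
[3] true AND true AND true = true
[4] true AND false = false
[5.2] NOT true = false
[5] true AND false = false
[6] false AND true = false
[root] false OR false OR true OR false OR false OR false = true
Overall: true → issued

Issued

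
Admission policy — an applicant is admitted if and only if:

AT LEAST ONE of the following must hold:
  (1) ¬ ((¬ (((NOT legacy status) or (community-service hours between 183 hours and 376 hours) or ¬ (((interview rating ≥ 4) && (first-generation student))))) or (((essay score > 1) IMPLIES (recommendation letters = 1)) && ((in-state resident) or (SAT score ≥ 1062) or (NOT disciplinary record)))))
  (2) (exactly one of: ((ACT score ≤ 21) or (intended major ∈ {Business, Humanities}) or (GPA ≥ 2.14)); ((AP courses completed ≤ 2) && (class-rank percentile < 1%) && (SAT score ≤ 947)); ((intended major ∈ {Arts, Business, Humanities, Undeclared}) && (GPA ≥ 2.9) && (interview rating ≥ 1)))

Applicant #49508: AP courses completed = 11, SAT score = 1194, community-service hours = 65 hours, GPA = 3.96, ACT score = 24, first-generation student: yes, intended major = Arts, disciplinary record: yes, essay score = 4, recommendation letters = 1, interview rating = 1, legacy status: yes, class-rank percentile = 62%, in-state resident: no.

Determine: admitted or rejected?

Atomic conditions:
  NOT legacy status: yes → false
  community-service hours between 183 hours and 376 hours: 65 in [183, 376] is false
  interview rating ≥ 4: 1 ≥ 4 is false
  first-generation student: yes → true
  essay score > 1: 4 > 1 is true
  recommendation letters = 1: 1 == 1 is true
  in-state resident: no → false
  SAT score ≥ 1062: 1194 ≥ 1062 is true
  NOT disciplinary record: yes → false
  ACT score ≤ 21: 24 ≤ 21 is false
  intended major ∈ {Business, Humanities}: Arts is not in the set → false
  GPA ≥ 2.14: 3.96 ≥ 2.14 is true
  AP courses completed ≤ 2: 11 ≤ 2 is false
  class-rank percentile < 1%: 62 < 1 is false
  SAT score ≤ 947: 1194 ≤ 947 is false
  intended major ∈ {Arts, Business, Humanities, Undeclared}: Arts is in the set → true
  GPA ≥ 2.9: 3.96 ≥ 2.9 is true
  interview rating ≥ 1: 1 ≥ 1 is true
Combine:
[1.1.1.1.3.1] false AND true = false
[1.1.1.1.3] NOT false = true
[1.1.1.1] false OR false OR true = true
[1.1.1] NOT true = false
[1.1.2.1] true → true = true
[1.1.2.2] false OR true OR false = true
[1.1.2] true AND true = true
[1.1] false OR true = true
[1] NOT true = false
[2.1] false OR false OR true = true
[2.2] false AND false AND false = false
[2.3] true AND true AND true = true
[2] exactly-one(true, false, true) = false
[root] false OR false = false
Overall: false → rejected

Rejected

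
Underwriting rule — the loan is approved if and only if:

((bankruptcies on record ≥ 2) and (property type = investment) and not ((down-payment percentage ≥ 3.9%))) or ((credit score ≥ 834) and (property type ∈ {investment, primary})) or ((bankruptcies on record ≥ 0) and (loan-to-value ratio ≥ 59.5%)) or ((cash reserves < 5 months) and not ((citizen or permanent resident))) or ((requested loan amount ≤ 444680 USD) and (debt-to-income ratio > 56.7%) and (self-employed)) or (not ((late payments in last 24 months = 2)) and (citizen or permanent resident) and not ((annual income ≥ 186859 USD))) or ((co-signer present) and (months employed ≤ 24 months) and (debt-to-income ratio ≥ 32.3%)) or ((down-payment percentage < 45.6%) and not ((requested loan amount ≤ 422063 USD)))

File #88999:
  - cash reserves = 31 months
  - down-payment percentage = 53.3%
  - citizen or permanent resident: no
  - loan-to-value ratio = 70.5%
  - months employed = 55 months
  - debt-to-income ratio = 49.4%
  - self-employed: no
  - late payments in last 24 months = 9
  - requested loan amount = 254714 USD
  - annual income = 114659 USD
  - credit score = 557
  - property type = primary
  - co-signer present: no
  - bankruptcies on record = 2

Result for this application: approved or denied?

Approved

Atomic conditions:
  bankruptcies on record ≥ 2: 2 ≥ 2 is true
  property type = investment: primary == investment is false
  down-payment percentage ≥ 3.9%: 53.3 ≥ 3.9 is true
  credit score ≥ 834: 557 ≥ 834 is false
  property type ∈ {investment, primary}: primary is in the set → true
  bankruptcies on record ≥ 0: 2 ≥ 0 is true
  loan-to-value ratio ≥ 59.5%: 70.5 ≥ 59.5 is true
  cash reserves < 5 months: 31 < 5 is false
  citizen or permanent resident: no → false
  requested loan amount ≤ 444680 USD: 254714 ≤ 444680 is true
  debt-to-income ratio > 56.7%: 49.4 > 56.7 is false
  self-employed: no → false
  late payments in last 24 months = 2: 9 == 2 is false
  annual income ≥ 186859 USD: 114659 ≥ 186859 is false
  co-signer present: no → false
  months employed ≤ 24 months: 55 ≤ 24 is false
  debt-to-income ratio ≥ 32.3%: 49.4 ≥ 32.3 is true
  down-payment percentage < 45.6%: 53.3 < 45.6 is false
  requested loan amount ≤ 422063 USD: 254714 ≤ 422063 is true
Combine:
[1.3] NOT true = false
[1] true AND false AND false = false
[2] false AND true = false
[3] true AND true = true
[4.2] NOT false = true
[4] false AND true = false
[5] true AND false AND false = false
[6.1] NOT false = true
[6.3] NOT false = true
[6] true AND false AND true = false
[7] false AND false AND true = false
[8.2] NOT true = false
[8] false AND false = false
[root] false OR false OR true OR false OR false OR false OR false OR false = true
Overall: true → approved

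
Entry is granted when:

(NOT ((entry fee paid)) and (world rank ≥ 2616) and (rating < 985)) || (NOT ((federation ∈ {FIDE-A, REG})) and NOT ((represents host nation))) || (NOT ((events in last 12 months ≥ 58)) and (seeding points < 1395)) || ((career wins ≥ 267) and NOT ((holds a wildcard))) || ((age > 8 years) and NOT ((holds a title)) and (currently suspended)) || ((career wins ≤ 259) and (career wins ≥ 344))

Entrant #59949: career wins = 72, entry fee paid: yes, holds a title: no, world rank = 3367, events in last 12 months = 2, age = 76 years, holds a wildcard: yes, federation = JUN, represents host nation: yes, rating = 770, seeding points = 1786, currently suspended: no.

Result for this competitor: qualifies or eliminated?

Eliminated

Atomic conditions:
  entry fee paid: yes → true
  world rank ≥ 2616: 3367 ≥ 2616 is true
  rating < 985: 770 < 985 is true
  federation ∈ {FIDE-A, REG}: JUN is not in the set → false
  represents host nation: yes → true
  events in last 12 months ≥ 58: 2 ≥ 58 is false
  seeding points < 1395: 1786 < 1395 is false
  career wins ≥ 267: 72 ≥ 267 is false
  holds a wildcard: yes → true
  age > 8 years: 76 > 8 is true
  holds a title: no → false
  currently suspended: no → false
  career wins ≤ 259: 72 ≤ 259 is true
  career wins ≥ 344: 72 ≥ 344 is false
Combine:
[1.1] NOT true = false
[1] false AND true AND true = false
[2.1] NOT false = true
[2.2] NOT true = false
[2] true AND false = false
[3.1] NOT false = true
[3] true AND false = false
[4.2] NOT true = false
[4] false AND false = false
[5.2] NOT false = true
[5] true AND true AND false = false
[6] true AND false = false
[root] false OR false OR false OR false OR false OR false = false
Overall: false → eliminated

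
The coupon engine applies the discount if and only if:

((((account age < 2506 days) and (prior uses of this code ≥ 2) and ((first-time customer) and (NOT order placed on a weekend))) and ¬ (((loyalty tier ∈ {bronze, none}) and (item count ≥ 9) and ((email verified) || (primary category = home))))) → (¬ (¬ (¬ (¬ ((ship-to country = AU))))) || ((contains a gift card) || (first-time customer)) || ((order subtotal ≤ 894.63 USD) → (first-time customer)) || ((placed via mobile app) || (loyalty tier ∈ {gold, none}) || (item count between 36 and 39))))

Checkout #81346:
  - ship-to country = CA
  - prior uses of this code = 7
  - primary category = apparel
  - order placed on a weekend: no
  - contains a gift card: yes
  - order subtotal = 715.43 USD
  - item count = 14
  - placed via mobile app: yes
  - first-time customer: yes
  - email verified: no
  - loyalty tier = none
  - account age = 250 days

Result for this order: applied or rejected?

Atomic conditions:
  account age < 2506 days: 250 < 2506 is true
  prior uses of this code ≥ 2: 7 ≥ 2 is true
  first-time customer: yes → true
  NOT order placed on a weekend: no → true
  loyalty tier ∈ {bronze, none}: none is in the set → true
  item count ≥ 9: 14 ≥ 9 is true
  email verified: no → false
  primary category = home: apparel == home is false
  ship-to country = AU: CA == AU is false
  contains a gift card: yes → true
  order subtotal ≤ 894.63 USD: 715.43 ≤ 894.63 is true
  placed via mobile app: yes → true
  loyalty tier ∈ {gold, none}: none is in the set → true
  item count between 36 and 39: 14 in [36, 39] is false
Combine:
[1.1.3] true AND true = true
[1.1] true AND true AND true = true
[1.2.1.3] false OR false = false
[1.2.1] true AND true AND false = false
[1.2] NOT false = true
[1] true AND true = true
[2.1.1.1.1] NOT false = true
[2.1.1.1] NOT true = false
[2.1.1] NOT false = true
[2.1] NOT true = false
[2.2] true OR true = true
[2.3] true → true = true
[2.4] true OR true OR false = true
[2] false OR true OR true OR true = true
[root] true → true = true
Overall: true → applied

Applied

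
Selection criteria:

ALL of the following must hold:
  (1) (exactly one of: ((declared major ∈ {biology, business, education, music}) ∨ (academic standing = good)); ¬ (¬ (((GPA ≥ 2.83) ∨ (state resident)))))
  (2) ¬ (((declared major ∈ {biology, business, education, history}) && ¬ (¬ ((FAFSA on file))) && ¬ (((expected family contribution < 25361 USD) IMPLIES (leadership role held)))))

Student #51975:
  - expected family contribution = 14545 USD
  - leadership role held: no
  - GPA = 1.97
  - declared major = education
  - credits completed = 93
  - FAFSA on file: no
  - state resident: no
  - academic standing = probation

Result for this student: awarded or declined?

Awarded

Atomic conditions:
  declared major ∈ {biology, business, education, music}: education is in the set → true
  academic standing = good: probation == good is false
  GPA ≥ 2.83: 1.97 ≥ 2.83 is false
  state resident: no → false
  declared major ∈ {biology, business, education, history}: education is in the set → true
  FAFSA on file: no → false
  expected family contribution < 25361 USD: 14545 < 25361 is true
  leadership role held: no → false
Combine:
[1.1] true OR false = true
[1.2.1.1] false OR false = false
[1.2.1] NOT false = true
[1.2] NOT true = false
[1] exactly-one(true, false) = true
[2.1.2.1] NOT false = true
[2.1.2] NOT true = false
[2.1.3.1] true → false = false
[2.1.3] NOT false = true
[2.1] true AND false AND true = false
[2] NOT false = true
[root] true AND true = true
Overall: true → awarded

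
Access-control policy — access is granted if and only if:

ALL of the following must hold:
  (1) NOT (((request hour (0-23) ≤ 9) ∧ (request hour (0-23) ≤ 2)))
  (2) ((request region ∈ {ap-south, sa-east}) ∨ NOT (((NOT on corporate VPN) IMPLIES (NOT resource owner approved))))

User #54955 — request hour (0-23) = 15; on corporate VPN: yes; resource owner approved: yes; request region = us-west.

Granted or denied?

Atomic conditions:
  request hour (0-23) ≤ 9: 15 ≤ 9 is false
  request hour (0-23) ≤ 2: 15 ≤ 2 is false
  request region ∈ {ap-south, sa-east}: us-west is not in the set → false
  NOT on corporate VPN: yes → false
  NOT resource owner approved: yes → false
Combine:
[1.1] false AND false = false
[1] NOT false = true
[2.2.1] false → false (antecedent false ⇒ implication holds) = true
[2.2] NOT true = false
[2] false OR false = false
[root] true AND false = false
Overall: false → denied

Denied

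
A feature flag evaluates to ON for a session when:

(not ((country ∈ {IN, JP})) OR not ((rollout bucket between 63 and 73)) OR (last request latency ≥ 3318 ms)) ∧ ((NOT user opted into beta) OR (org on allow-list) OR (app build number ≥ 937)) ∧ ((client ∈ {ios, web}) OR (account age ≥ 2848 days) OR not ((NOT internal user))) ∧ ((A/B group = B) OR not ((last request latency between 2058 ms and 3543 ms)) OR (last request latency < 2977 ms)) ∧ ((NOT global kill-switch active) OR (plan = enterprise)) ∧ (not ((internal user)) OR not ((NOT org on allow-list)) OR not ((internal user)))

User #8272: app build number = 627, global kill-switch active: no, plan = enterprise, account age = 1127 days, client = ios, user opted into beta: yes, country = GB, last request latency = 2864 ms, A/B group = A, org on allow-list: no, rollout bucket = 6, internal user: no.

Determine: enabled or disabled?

Atomic conditions:
  country ∈ {IN, JP}: GB is not in the set → false
  rollout bucket between 63 and 73: 6 in [63, 73] is false
  last request latency ≥ 3318 ms: 2864 ≥ 3318 is false
  NOT user opted into beta: yes → false
  org on allow-list: no → false
  app build number ≥ 937: 627 ≥ 937 is false
  client ∈ {ios, web}: ios is in the set → true
  account age ≥ 2848 days: 1127 ≥ 2848 is false
  NOT internal user: no → true
  A/B group = B: A == B is false
  last request latency between 2058 ms and 3543 ms: 2864 in [2058, 3543] is true
  last request latency < 2977 ms: 2864 < 2977 is true
  NOT global kill-switch active: no → true
  plan = enterprise: enterprise == enterprise is true
  internal user: no → false
  NOT org on allow-list: no → true
Combine:
[1.1] NOT false = true
[1.2] NOT false = true
[1] true OR true OR false = true
[2] false OR false OR false = false
[3.3] NOT true = false
[3] true OR false OR false = true
[4.2] NOT true = false
[4] false OR false OR true = true
[5] true OR true = true
[6.1] NOT false = true
[6.2] NOT true = false
[6.3] NOT false = true
[6] true OR false OR true = true
[root] true AND false AND true AND true AND true AND true = false
Overall: false → disabled

Disabled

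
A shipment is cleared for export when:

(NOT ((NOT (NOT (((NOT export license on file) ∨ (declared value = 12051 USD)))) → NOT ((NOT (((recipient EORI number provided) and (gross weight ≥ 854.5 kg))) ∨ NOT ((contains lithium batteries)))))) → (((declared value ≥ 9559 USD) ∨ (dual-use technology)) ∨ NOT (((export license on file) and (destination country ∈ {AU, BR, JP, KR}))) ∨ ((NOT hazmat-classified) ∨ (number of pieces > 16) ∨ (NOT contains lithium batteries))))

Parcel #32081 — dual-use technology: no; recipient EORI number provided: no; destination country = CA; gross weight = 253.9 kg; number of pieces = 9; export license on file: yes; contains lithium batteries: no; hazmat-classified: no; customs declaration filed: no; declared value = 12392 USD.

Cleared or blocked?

Atomic conditions:
  NOT export license on file: yes → false
  declared value = 12051 USD: 12392 == 12051 is false
  recipient EORI number provided: no → false
  gross weight ≥ 854.5 kg: 253.9 ≥ 854.5 is false
  contains lithium batteries: no → false
  declared value ≥ 9559 USD: 12392 ≥ 9559 is true
  dual-use technology: no → false
  export license on file: yes → true
  destination country ∈ {AU, BR, JP, KR}: CA is not in the set → false
  NOT hazmat-classified: no → true
  number of pieces > 16: 9 > 16 is false
  NOT contains lithium batteries: no → true
Combine:
[1.1.1.1.1] false OR false = false
[1.1.1.1] NOT false = true
[1.1.1] NOT true = false
[1.1.2.1.1.1] false AND false = false
[1.1.2.1.1] NOT false = true
[1.1.2.1.2] NOT false = true
[1.1.2.1] true OR true = true
[1.1.2] NOT true = false
[1.1] false → false (antecedent false ⇒ implication holds) = true
[1] NOT true = false
[2.1] true OR false = true
[2.2.1] true AND false = false
[2.2] NOT false = true
[2.3] true OR false OR true = true
[2] true OR true OR true = true
[root] false → true (antecedent false ⇒ implication holds) = true
Overall: true → cleared

Cleared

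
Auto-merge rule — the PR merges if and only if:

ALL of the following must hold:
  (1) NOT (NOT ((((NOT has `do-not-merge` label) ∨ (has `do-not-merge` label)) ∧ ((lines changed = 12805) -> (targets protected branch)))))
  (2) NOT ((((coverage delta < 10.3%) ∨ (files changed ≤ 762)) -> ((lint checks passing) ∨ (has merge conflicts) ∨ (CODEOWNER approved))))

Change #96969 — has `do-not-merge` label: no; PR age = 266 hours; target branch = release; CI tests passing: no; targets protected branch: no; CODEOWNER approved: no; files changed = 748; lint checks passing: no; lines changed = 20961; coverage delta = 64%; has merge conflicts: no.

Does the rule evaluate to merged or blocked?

Merged

Atomic conditions:
  NOT has `do-not-merge` label: no → true
  has `do-not-merge` label: no → false
  lines changed = 12805: 20961 == 12805 is false
  targets protected branch: no → false
  coverage delta < 10.3%: 64 < 10.3 is false
  files changed ≤ 762: 748 ≤ 762 is true
  lint checks passing: no → false
  has merge conflicts: no → false
  CODEOWNER approved: no → false
Combine:
[1.1.1.1] true OR false = true
[1.1.1.2] false → false (antecedent false ⇒ implication holds) = true
[1.1.1] true AND true = true
[1.1] NOT true = false
[1] NOT false = true
[2.1.1] false OR true = true
[2.1.2] false OR false OR false = false
[2.1] true → false = false
[2] NOT false = true
[root] true AND true = true
Overall: true → merged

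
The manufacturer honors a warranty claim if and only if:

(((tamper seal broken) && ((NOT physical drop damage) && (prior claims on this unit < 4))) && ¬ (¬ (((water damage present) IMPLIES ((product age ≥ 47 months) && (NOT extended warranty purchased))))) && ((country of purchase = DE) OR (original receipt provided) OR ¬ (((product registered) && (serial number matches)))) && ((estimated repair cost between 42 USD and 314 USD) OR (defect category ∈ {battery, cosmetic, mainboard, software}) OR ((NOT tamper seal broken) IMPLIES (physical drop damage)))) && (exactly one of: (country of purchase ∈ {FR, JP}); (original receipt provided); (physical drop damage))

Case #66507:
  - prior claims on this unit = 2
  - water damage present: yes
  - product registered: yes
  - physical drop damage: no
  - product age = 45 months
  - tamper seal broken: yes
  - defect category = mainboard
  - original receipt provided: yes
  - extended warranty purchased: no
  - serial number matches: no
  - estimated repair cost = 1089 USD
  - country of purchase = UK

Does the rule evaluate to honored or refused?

Refused

Atomic conditions:
  tamper seal broken: yes → true
  NOT physical drop damage: no → true
  prior claims on this unit < 4: 2 < 4 is true
  water damage present: yes → true
  product age ≥ 47 months: 45 ≥ 47 is false
  NOT extended warranty purchased: no → true
  country of purchase = DE: UK == DE is false
  original receipt provided: yes → true
  product registered: yes → true
  serial number matches: no → false
  estimated repair cost between 42 USD and 314 USD: 1089 in [42, 314] is false
  defect category ∈ {battery, cosmetic, mainboard, software}: mainboard is in the set → true
  NOT tamper seal broken: yes → false
  physical drop damage: no → false
  country of purchase ∈ {FR, JP}: UK is not in the set → false
Combine:
[1.1.2] true AND true = true
[1.1] true AND true = true
[1.2.1.1.2] false AND true = false
[1.2.1.1] true → false = false
[1.2.1] NOT false = true
[1.2] NOT true = false
[1.3.3.1] true AND false = false
[1.3.3] NOT false = true
[1.3] false OR true OR true = true
[1.4.3] false → false (antecedent false ⇒ implication holds) = true
[1.4] false OR true OR true = true
[1] true AND false AND true AND true = false
[2] exactly-one(false, true, false) = true
[root] false AND true = false
Overall: false → refused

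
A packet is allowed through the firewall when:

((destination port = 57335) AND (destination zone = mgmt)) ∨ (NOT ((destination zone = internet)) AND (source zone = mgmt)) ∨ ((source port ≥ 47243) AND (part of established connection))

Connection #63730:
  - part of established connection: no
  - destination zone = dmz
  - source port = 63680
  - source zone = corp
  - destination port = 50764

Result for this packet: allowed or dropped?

Atomic conditions:
  destination port = 57335: 50764 == 57335 is false
  destination zone = mgmt: dmz == mgmt is false
  destination zone = internet: dmz == internet is false
  source zone = mgmt: corp == mgmt is false
  source port ≥ 47243: 63680 ≥ 47243 is true
  part of established connection: no → false
Combine:
[1] false AND false = false
[2.1] NOT false = true
[2] true AND false = false
[3] true AND false = false
[root] false OR false OR false = false
Overall: false → dropped

Dropped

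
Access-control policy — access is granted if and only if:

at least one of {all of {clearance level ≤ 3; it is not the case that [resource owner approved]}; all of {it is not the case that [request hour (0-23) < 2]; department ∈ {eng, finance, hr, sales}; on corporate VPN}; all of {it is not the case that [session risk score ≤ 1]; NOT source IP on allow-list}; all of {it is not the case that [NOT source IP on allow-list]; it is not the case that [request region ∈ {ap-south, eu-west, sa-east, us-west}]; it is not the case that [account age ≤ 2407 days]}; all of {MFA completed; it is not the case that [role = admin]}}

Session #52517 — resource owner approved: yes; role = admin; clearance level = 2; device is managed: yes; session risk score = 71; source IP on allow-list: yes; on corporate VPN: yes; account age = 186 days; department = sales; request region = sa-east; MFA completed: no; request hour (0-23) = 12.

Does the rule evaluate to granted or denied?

Granted

Atomic conditions:
  clearance level ≤ 3: 2 ≤ 3 is true
  resource owner approved: yes → true
  request hour (0-23) < 2: 12 < 2 is false
  department ∈ {eng, finance, hr, sales}: sales is in the set → true
  on corporate VPN: yes → true
  session risk score ≤ 1: 71 ≤ 1 is false
  NOT source IP on allow-list: yes → false
  request region ∈ {ap-south, eu-west, sa-east, us-west}: sa-east is in the set → true
  account age ≤ 2407 days: 186 ≤ 2407 is true
  MFA completed: no → false
  role = admin: admin == admin is true
Combine:
[1.2] NOT true = false
[1] true AND false = false
[2.1] NOT false = true
[2] true AND true AND true = true
[3.1] NOT false = true
[3] true AND false = false
[4.1] NOT false = true
[4.2] NOT true = false
[4.3] NOT true = false
[4] true AND false AND false = false
[5.2] NOT true = false
[5] false AND false = false
[root] false OR true OR false OR false OR false = true
Overall: true → granted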